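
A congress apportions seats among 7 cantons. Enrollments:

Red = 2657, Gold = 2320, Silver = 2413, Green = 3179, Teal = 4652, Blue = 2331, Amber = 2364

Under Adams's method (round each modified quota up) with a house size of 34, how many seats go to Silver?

Standard divisor 19916/34 ≈ 585.765; standard quotas: Red 4.536, Gold 3.961, Silver 4.119, Green 5.427, Teal 7.942, Blue 3.979, Amber 4.036.
Rounding up gives 5, 4, 5, 6, 8, 4, 5 = 37 seats, so the divisor must be adjusted.
With modified divisor 650: modified quotas Red 4.088, Gold 3.569, Silver 3.712, Green 4.891, Teal 7.157, Blue 3.586, Amber 3.637.
Rounding up: Red 5, Gold 4, Silver 4, Green 5, Teal 8, Blue 4, Amber 4 (total 34).
Silver receives 4.

4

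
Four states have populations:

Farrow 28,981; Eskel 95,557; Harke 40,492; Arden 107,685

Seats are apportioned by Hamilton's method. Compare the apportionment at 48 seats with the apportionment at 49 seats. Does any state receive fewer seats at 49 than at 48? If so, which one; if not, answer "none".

none

At 48 seats: Farrow 5, Eskel 17, Harke 7, Arden 19.
At 49 seats: Farrow 5, Eskel 17, Harke 7, Arden 20.
No state's allocation decreased.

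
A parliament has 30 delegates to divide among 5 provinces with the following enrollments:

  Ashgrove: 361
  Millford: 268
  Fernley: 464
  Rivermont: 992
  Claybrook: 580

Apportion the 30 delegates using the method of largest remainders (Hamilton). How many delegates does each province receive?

Standard divisor: 2665 ÷ 30 ≈ 88.833.
Standard quotas: Ashgrove 4.064, Millford 3.017, Fernley 5.223, Rivermont 11.167, Claybrook 6.529.
Lower quotas: Ashgrove 4, Millford 3, Fernley 5, Rivermont 11, Claybrook 6 (sum 29, leaving 1 seat).
Remainders in descending order: Claybrook 0.529, Fernley 0.223, Rivermont 0.167, Ashgrove 0.064, Millford 0.017.
The surplus seat goes to Claybrook.

Ashgrove 4, Millford 3, Fernley 5, Rivermont 11, Claybrook 7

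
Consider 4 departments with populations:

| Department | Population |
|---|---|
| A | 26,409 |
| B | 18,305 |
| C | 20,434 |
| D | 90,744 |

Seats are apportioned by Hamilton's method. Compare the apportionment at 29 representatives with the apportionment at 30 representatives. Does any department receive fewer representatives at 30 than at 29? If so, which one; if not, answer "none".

none

At 29 seats: A 5, B 3, C 4, D 17.
At 30 seats: A 5, B 4, C 4, D 17.
No department's allocation decreased.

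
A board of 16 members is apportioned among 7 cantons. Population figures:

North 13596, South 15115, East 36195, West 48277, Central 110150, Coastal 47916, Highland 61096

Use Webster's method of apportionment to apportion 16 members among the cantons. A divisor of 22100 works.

With modified divisor 22100: modified quotas North 0.615, South 0.684, East 1.638, West 2.184, Central 4.984, Coastal 2.168, Highland 2.765.
Rounding to the nearest integer: North 1, South 1, East 2, West 2, Central 5, Coastal 2, Highland 3 (total 16).

North 1; South 1; East 2; West 2; Central 5; Coastal 2; Highland 3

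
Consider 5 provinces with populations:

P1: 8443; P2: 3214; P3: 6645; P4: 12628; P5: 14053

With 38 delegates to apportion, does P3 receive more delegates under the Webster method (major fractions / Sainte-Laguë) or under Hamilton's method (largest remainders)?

Webster

Webster: P1 7, P2 3, P3 6, P4 10, P5 12.
Hamilton: P1 7, P2 3, P3 5, P4 11, P5 12.
P3 gets 6 under Webster and 5 under Hamilton.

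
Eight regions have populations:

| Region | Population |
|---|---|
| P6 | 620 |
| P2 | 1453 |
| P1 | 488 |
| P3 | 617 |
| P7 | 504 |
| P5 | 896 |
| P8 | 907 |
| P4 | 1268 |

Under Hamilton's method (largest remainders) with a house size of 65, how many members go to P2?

The standard divisor is 6753/65 ≈ 103.892.
Standard quotas: P6 5.968, P2 13.986, P1 4.697, P3 5.939, P7 4.851, P5 8.624, P8 8.730, P4 12.205.
Lower quotas: P6 5, P2 13, P1 4, P3 5, P7 4, P5 8, P8 8, P4 12 (sum 59, leaving 6 seats).
Remainders in descending order: P2 0.986, P6 0.968, P3 0.939, P7 0.851, P8 0.730, P1 0.697, P5 0.624, P4 0.205.
Largest remainders: P2, P6, P3, P7, P8, P1 receive the extra seats.
P2 receives 14.

14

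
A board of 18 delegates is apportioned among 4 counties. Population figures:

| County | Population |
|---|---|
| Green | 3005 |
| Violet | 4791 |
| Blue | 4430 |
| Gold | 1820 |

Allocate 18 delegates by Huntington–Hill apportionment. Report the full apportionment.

Green: 4, Violet: 6, Blue: 6, Gold: 2

With divisor 776: modified quotas Green 3.872, Violet 6.174, Blue 5.709, Gold 2.345.
Geometric-mean thresholds: Green √(3·4)=3.464, Violet √(6·7)=6.481, Blue √(5·6)=5.477, Gold √(2·3)=2.449.
Each quota rounded against its threshold gives Green 4, Violet 6, Blue 6, Gold 2 (total 18).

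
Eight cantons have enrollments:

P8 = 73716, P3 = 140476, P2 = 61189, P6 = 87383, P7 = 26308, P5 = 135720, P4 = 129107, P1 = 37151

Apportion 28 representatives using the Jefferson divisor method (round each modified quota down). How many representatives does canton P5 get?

6

Standard divisor 691050/28 ≈ 24680.357; standard quotas: P8 2.987, P3 5.692, P2 2.479, P6 3.541, P7 1.066, P5 5.499, P4 5.231, P1 1.505.
Rounding down gives 2, 5, 2, 3, 1, 5, 5, 1 = 24 seats, so the divisor must be adjusted.
With modified divisor 21700: modified quotas P8 3.397, P3 6.474, P2 2.820, P6 4.027, P7 1.212, P5 6.254, P4 5.950, P1 1.712.
Rounding down: P8 3, P3 6, P2 2, P6 4, P7 1, P5 6, P4 5, P1 1 (total 28).
P5 receives 6.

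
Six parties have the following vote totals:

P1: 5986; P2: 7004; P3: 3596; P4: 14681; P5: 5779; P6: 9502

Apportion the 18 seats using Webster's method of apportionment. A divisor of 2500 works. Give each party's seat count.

P1: 2; P2: 3; P3: 1; P4: 6; P5: 2; P6: 4

With modified divisor 2500: modified quotas P1 2.394, P2 2.802, P3 1.438, P4 5.872, P5 2.312, P6 3.801.
Rounding to the nearest integer: P1 2, P2 3, P3 1, P4 6, P5 2, P6 4 (total 18).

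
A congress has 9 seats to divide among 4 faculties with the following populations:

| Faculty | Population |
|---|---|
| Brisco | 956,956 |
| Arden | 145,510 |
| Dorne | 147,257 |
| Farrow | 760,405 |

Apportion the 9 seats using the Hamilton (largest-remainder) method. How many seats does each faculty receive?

Brisco 4, Arden 1, Dorne 1, Farrow 3

The standard divisor is 2010128/9 ≈ 223347.556.
Standard quotas: Brisco 4.2846, Arden 0.6515, Dorne 0.6593, Farrow 3.4046.
Lower quotas: Brisco 4, Arden 0, Dorne 0, Farrow 3 (sum 7, leaving 2 seats).
Remainders in descending order: Dorne 0.6593, Arden 0.6515, Farrow 0.4046, Brisco 0.2846.
Largest remainders: Dorne, Arden receive the extra seats.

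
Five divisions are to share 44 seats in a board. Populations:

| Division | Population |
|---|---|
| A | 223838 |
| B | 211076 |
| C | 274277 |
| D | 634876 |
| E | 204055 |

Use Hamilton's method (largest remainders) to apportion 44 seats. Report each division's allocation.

Standard divisor: 1548122 ÷ 44 ≈ 35184.591.
Standard quotas: A 6.3618, B 5.9991, C 7.7954, D 18.0441, E 5.7996.
Lower quotas: A 6, B 5, C 7, D 18, E 5 (sum 41, leaving 3 seats).
Remainders in descending order: B 0.9991, E 0.7996, C 0.7954, A 0.3618, D 0.0441.
The surplus seats go to B, E, C.

A=6, B=6, C=8, D=18, E=6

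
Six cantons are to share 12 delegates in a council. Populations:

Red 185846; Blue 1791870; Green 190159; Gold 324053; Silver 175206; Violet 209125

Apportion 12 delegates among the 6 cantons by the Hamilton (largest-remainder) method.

Red 1, Blue 7, Green 1, Gold 1, Silver 1, Violet 1

Standard divisor: 2876259 ÷ 12 ≈ 239688.25.
Standard quotas: Red 0.7754, Blue 7.4758, Green 0.7934, Gold 1.3520, Silver 0.7310, Violet 0.8725.
Lower quotas: Red 0, Blue 7, Green 0, Gold 1, Silver 0, Violet 0 (sum 8, leaving 4 seats).
Remainders in descending order: Violet 0.8725, Green 0.7934, Red 0.7754, Silver 0.7310, Blue 0.4758, Gold 0.3520.
Largest remainders: Violet, Green, Red, Silver receive the extra seats.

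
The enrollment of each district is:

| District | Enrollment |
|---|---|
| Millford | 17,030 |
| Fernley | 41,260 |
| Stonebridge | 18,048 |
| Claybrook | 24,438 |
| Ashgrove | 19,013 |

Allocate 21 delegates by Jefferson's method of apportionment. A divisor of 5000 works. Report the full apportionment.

Millford=3, Fernley=8, Stonebridge=3, Claybrook=4, Ashgrove=3

With modified divisor 5000: modified quotas Millford 3.406, Fernley 8.252, Stonebridge 3.610, Claybrook 4.888, Ashgrove 3.803.
Rounding down: Millford 3, Fernley 8, Stonebridge 3, Claybrook 4, Ashgrove 3 (total 21).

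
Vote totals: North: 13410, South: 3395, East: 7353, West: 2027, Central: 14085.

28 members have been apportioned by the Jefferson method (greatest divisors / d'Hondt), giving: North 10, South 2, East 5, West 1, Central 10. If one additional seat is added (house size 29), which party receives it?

Central

Priority for the next seat is population ÷ (current seats + 1).
Priorities: North 1219.091, South 1131.667, East 1225.500, West 1013.500, Central 1280.455.
Highest priority: Central.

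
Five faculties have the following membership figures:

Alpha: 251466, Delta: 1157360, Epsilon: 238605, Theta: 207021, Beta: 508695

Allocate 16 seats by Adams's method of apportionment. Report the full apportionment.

Alpha: 2, Delta: 7, Epsilon: 2, Theta: 2, Beta: 3

Standard divisor 2363147/16 ≈ 147696.688; standard quotas: Alpha 1.703, Delta 7.836, Epsilon 1.616, Theta 1.402, Beta 3.444.
Rounding up gives 2, 8, 2, 2, 4 = 18 seats, so the divisor must be adjusted.
With modified divisor 181200: modified quotas Alpha 1.388, Delta 6.387, Epsilon 1.317, Theta 1.143, Beta 2.807.
Rounding up: Alpha 2, Delta 7, Epsilon 2, Theta 2, Beta 3 (total 16).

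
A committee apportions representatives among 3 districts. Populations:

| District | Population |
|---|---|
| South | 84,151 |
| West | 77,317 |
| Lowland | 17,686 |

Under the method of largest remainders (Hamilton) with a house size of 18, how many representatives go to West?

Total 179154; standard divisor 179154/18 = 9953.
Standard quotas: South 8.4548, West 7.7682, Lowland 1.7770.
Lower quotas: South 8, West 7, Lowland 1 (sum 16, leaving 2 seats).
Remainders in descending order: Lowland 0.7770, West 0.7682, South 0.4548.
Largest remainders: Lowland, West receive the extra seats.
West receives 8.

8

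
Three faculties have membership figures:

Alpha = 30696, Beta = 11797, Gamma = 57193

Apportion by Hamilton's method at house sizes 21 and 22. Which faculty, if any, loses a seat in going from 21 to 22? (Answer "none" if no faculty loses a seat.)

At 21 seats: Alpha 6, Beta 3, Gamma 12.
At 22 seats: Alpha 7, Beta 2, Gamma 13.
Beta drops from 3 to 2.

Beta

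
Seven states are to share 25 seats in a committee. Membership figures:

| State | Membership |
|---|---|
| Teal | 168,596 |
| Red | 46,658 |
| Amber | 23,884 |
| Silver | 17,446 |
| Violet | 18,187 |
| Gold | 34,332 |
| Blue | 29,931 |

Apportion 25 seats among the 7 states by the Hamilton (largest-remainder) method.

The standard divisor is 339034/25 ≈ 13561.36.
Standard quotas: Teal 12.4321, Red 3.4405, Amber 1.7612, Silver 1.2864, Violet 1.3411, Gold 2.5316, Blue 2.2071.
Lower quotas: Teal 12, Red 3, Amber 1, Silver 1, Violet 1, Gold 2, Blue 2 (sum 22, leaving 3 seats).
Remainders in descending order: Amber 0.7612, Gold 0.5316, Red 0.4405, Teal 0.4321, Violet 0.3411, Silver 0.2864, Blue 0.2071.
The surplus seats go to Amber, Gold, Red.

Teal=12, Red=4, Amber=2, Silver=1, Violet=1, Gold=3, Blue=2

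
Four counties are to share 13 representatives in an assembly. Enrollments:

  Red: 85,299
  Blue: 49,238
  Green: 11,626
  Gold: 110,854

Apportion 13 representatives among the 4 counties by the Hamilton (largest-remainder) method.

Total 257017; standard divisor 257017/13 ≈ 19770.538.
Standard quotas: Red 4.3145, Blue 2.4905, Green 0.5880, Gold 5.6070.
Lower quotas: Red 4, Blue 2, Green 0, Gold 5 (sum 11, leaving 2 seats).
Remainders in descending order: Gold 0.6070, Green 0.5880, Blue 0.4905, Red 0.3145.
Largest remainders: Gold, Green receive the extra seats.

Red: 4, Blue: 2, Green: 1, Gold: 6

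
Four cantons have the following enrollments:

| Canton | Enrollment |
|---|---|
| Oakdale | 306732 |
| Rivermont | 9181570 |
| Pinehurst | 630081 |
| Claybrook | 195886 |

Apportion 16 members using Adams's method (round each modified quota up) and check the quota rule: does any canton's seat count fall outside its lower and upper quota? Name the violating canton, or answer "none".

Standard quotas: Oakdale 0.476, Rivermont 14.243, Pinehurst 0.977, Claybrook 0.304.
Adams allocation: Oakdale 1, Rivermont 13, Pinehurst 1, Claybrook 1.
Rivermont has quota 14.243 (lower 14, upper 15) but receives 13 — outside the quota interval.

Rivermont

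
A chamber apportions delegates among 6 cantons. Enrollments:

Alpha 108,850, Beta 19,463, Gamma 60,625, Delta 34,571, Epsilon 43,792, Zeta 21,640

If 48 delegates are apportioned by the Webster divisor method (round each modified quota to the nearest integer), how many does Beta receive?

3

Standard divisor 288941/48 ≈ 6019.604; standard quotas: Alpha 18.083, Beta 3.233, Gamma 10.071, Delta 5.743, Epsilon 7.275, Zeta 3.595.
Rounding to the nearest integer gives Alpha 18, Beta 3, Gamma 10, Delta 6, Epsilon 7, Zeta 4 — total 48, matching the house size, so no adjustment is needed.
Beta receives 3.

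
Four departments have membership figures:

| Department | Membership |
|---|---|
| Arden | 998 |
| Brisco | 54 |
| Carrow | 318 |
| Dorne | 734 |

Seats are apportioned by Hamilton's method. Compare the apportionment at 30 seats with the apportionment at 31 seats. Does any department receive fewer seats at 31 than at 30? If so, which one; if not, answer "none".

Carrow

At 30 seats: Arden 14, Brisco 1, Carrow 5, Dorne 10.
At 31 seats: Arden 15, Brisco 1, Carrow 4, Dorne 11.
Carrow drops from 5 to 4.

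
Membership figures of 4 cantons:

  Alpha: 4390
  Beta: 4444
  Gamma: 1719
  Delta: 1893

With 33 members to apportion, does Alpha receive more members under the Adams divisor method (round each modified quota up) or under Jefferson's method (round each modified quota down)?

Jefferson

Adams: Alpha 11, Beta 12, Gamma 5, Delta 5.
Jefferson: Alpha 12, Beta 12, Gamma 4, Delta 5.
Alpha gets 11 under Adams and 12 under Jefferson.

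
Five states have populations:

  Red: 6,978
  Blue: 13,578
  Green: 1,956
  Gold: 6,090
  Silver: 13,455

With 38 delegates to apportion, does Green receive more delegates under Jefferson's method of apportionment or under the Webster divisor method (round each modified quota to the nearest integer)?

Webster

Jefferson: Red 6, Blue 13, Green 1, Gold 5, Silver 13.
Webster: Red 6, Blue 12, Green 2, Gold 6, Silver 12.
Green gets 1 under Jefferson and 2 under Webster.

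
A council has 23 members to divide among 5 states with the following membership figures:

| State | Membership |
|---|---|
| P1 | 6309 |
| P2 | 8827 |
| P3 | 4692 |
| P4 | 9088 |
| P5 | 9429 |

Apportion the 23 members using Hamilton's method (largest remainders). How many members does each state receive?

Total 38345; standard divisor 38345/23 ≈ 1667.174.
Standard quotas: P1 3.7842, P2 5.2946, P3 2.8143, P4 5.4511, P5 5.6557.
Lower quotas: P1 3, P2 5, P3 2, P4 5, P5 5 (sum 20, leaving 3 seats).
Remainders in descending order: P3 0.8143, P1 0.7842, P5 0.6557, P4 0.4511, P2 0.2946.
Largest remainders: P3, P1, P5 receive the extra seats.

P1=4, P2=5, P3=3, P4=5, P5=6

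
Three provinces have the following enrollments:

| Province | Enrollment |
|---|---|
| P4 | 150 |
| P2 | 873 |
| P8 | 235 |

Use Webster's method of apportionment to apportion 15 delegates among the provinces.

P4 2, P2 10, P8 3

Standard divisor 1258/15 ≈ 83.867; standard quotas: P4 1.789, P2 10.409, P8 2.802.
Rounding to the nearest integer gives P4 2, P2 10, P8 3 — total 15, matching the house size, so no adjustment is needed.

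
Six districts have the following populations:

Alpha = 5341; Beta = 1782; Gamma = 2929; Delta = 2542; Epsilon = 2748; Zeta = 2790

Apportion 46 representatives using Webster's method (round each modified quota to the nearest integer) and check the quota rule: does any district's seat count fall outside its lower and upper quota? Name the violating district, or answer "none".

none

Standard quotas: Alpha 13.550, Beta 4.521, Gamma 7.431, Delta 6.449, Epsilon 6.972, Zeta 7.078.
Webster allocation: Alpha 14, Beta 5, Gamma 7, Delta 6, Epsilon 7, Zeta 7.
Every allocation lies between the lower and upper quota.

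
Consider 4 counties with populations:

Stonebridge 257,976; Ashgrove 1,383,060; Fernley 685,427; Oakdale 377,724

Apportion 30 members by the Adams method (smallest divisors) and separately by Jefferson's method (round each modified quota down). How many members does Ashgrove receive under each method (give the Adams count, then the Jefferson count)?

Adams: Stonebridge 3, Ashgrove 15, Fernley 8, Oakdale 4.
Jefferson: Stonebridge 3, Ashgrove 16, Fernley 7, Oakdale 4.
Ashgrove gets 15 under Adams and 16 under Jefferson.

15 and 16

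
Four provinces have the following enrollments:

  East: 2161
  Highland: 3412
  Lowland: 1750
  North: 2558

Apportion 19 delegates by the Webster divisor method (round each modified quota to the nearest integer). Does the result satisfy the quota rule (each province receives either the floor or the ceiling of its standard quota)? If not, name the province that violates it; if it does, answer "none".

none

Standard quotas: East 4.155, Highland 6.561, Lowland 3.365, North 4.919.
Webster allocation: East 4, Highland 7, Lowland 3, North 5.
Every allocation lies between the lower and upper quota.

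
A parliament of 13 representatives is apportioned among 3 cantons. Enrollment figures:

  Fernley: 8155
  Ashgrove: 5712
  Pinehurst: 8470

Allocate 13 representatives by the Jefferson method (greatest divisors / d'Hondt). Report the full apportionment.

Fernley 5, Ashgrove 3, Pinehurst 5

Standard divisor 22337/13 ≈ 1718.231; standard quotas: Fernley 4.746, Ashgrove 3.324, Pinehurst 4.929.
Rounding down gives 4, 3, 4 = 11 seats, so the divisor must be adjusted.
With modified divisor 1500: modified quotas Fernley 5.437, Ashgrove 3.808, Pinehurst 5.647.
Rounding down: Fernley 5, Ashgrove 3, Pinehurst 5 (total 13).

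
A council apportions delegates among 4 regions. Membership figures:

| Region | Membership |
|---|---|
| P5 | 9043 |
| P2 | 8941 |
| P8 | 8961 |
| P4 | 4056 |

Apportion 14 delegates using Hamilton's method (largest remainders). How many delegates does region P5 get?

Total 31001; standard divisor 31001/14 ≈ 2214.357.
Standard quotas: P5 4.0838, P2 4.0377, P8 4.0468, P4 1.8317.
Lower quotas: P5 4, P2 4, P8 4, P4 1 (sum 13, leaving 1 seat).
Remainders in descending order: P4 0.8317, P5 0.0838, P8 0.0468, P2 0.0377.
Largest remainder: P4 receives the extra seat.
P5 receives 4.

4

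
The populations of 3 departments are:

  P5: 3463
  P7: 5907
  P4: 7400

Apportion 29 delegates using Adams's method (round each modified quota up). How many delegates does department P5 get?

6

Standard divisor 16770/29 ≈ 578.276; standard quotas: P5 5.988, P7 10.215, P4 12.797.
Rounding up gives 6, 11, 13 = 30 seats, so the divisor must be adjusted.
With modified divisor 600: modified quotas P5 5.772, P7 9.845, P4 12.333.
Rounding up: P5 6, P7 10, P4 13 (total 29).
P5 receives 6.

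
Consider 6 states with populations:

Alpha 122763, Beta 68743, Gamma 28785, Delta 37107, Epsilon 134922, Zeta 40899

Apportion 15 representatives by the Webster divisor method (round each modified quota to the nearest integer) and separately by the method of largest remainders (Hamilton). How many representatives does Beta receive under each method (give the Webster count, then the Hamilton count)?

Webster: Alpha 4, Beta 3, Gamma 1, Delta 1, Epsilon 5, Zeta 1.
Hamilton: Alpha 4, Beta 2, Gamma 1, Delta 1, Epsilon 5, Zeta 2.
Beta gets 3 under Webster and 2 under Hamilton.

3 and 2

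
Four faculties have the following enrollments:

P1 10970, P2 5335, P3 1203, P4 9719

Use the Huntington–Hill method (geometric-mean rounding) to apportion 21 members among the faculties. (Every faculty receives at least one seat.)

P1: 8, P2: 4, P3: 1, P4: 8

With divisor 1296: modified quotas P1 8.465, P2 4.117, P3 0.928, P4 7.499.
Geometric-mean thresholds: P1 √(8·9)=8.485, P2 √(4·5)=4.472, P3 (min 1), P4 √(7·8)=7.483.
Each quota rounded against its threshold gives P1 8, P2 4, P3 1, P4 8 (total 21).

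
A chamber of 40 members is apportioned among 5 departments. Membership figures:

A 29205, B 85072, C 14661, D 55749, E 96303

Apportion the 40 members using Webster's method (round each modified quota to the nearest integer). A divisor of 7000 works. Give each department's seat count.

A 4, B 12, C 2, D 8, E 14

With modified divisor 7000: modified quotas A 4.172, B 12.153, C 2.094, D 7.964, E 13.758.
Rounding to the nearest integer: A 4, B 12, C 2, D 8, E 14 (total 40).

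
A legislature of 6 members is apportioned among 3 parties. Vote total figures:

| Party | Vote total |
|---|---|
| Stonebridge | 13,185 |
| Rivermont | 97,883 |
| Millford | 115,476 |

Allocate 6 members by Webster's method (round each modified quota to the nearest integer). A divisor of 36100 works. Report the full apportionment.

Stonebridge: 0, Rivermont: 3, Millford: 3

With modified divisor 36100: modified quotas Stonebridge 0.365, Rivermont 2.711, Millford 3.199.
Rounding to the nearest integer: Stonebridge 0, Rivermont 3, Millford 3 (total 6).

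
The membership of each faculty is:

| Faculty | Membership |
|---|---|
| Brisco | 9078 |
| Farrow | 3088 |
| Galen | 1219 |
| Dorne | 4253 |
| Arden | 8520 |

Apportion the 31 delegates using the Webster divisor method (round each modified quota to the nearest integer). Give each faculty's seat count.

Brisco 11, Farrow 4, Galen 1, Dorne 5, Arden 10

Standard divisor 26158/31 ≈ 843.806; standard quotas: Brisco 10.758, Farrow 3.660, Galen 1.445, Dorne 5.040, Arden 10.097.
Rounding to the nearest integer gives Brisco 11, Farrow 4, Galen 1, Dorne 5, Arden 10 — total 31, matching the house size, so no adjustment is needed.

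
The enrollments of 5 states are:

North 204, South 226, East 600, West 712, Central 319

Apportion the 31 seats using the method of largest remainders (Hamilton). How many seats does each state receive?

Total 2061; standard divisor 2061/31 ≈ 66.484.
Standard quotas: North 3.068, South 3.399, East 9.025, West 10.709, Central 4.798.
Lower quotas: North 3, South 3, East 9, West 10, Central 4 (sum 29, leaving 2 seats).
Remainders in descending order: Central 0.798, West 0.709, South 0.399, North 0.068, East 0.025.
Largest remainders: Central, West receive the extra seats.

North: 3, South: 3, East: 9, West: 11, Central: 5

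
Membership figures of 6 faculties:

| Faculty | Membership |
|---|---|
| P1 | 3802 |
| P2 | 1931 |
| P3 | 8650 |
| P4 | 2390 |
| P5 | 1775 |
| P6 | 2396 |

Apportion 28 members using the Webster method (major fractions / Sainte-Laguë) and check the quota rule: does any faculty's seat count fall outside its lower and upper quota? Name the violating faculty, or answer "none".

Standard quotas: P1 5.083, P2 2.582, P3 11.564, P4 3.195, P5 2.373, P6 3.203.
Webster allocation: P1 5, P2 3, P3 12, P4 3, P5 2, P6 3.
Every allocation lies between the lower and upper quota.

none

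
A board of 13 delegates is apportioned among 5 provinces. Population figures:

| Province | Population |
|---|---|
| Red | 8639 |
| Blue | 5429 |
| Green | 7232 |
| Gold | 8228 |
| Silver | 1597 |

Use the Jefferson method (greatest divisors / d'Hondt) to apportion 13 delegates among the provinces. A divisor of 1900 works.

Red 4; Blue 2; Green 3; Gold 4; Silver 0

With modified divisor 1900: modified quotas Red 4.547, Blue 2.857, Green 3.806, Gold 4.331, Silver 0.841.
Rounding down: Red 4, Blue 2, Green 3, Gold 4, Silver 0 (total 13).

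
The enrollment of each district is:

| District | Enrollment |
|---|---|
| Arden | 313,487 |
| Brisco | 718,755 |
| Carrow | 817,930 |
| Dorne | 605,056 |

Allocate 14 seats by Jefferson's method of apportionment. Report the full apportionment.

Arden: 2, Brisco: 4, Carrow: 5, Dorne: 3

Standard divisor 2455228/14 ≈ 175373.429; standard quotas: Arden 1.788, Brisco 4.098, Carrow 4.664, Dorne 3.450.
Rounding down gives 1, 4, 4, 3 = 12 seats, so the divisor must be adjusted.
With modified divisor 154000: modified quotas Arden 2.036, Brisco 4.667, Carrow 5.311, Dorne 3.929.
Rounding down: Arden 2, Brisco 4, Carrow 5, Dorne 3 (total 14).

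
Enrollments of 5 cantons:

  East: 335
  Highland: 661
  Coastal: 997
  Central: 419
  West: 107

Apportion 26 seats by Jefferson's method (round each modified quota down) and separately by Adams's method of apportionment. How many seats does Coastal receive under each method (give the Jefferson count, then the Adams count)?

Jefferson: East 3, Highland 7, Coastal 11, Central 4, West 1.
Adams: East 4, Highland 7, Coastal 10, Central 4, West 1.
Coastal gets 11 under Jefferson and 10 under Adams.

11 and 10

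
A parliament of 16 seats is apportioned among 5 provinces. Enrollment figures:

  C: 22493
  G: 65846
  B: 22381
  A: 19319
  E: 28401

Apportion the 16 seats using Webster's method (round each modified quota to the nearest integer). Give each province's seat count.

C=2, G=7, B=2, A=2, E=3

Standard divisor 158440/16 ≈ 9902.5; standard quotas: C 2.271, G 6.649, B 2.260, A 1.951, E 2.868.
Rounding to the nearest integer gives C 2, G 7, B 2, A 2, E 3 — total 16, matching the house size, so no adjustment is needed.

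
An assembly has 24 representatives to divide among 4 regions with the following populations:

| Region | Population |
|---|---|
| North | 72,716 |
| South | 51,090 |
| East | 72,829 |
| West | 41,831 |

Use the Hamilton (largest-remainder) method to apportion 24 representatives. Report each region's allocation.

North=7, South=5, East=8, West=4

The standard divisor is 238466/24 ≈ 9936.083.
Standard quotas: North 7.3184, South 5.1419, East 7.3297, West 4.2100.
Lower quotas: North 7, South 5, East 7, West 4 (sum 23, leaving 1 seat).
Remainders in descending order: East 0.3297, North 0.3184, West 0.2100, South 0.1419.
The surplus seat goes to East.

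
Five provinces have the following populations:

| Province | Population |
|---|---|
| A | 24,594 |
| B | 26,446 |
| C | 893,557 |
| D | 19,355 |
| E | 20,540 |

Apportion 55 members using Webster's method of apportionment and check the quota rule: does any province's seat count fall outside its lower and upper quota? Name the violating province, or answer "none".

Standard quotas: A 1.374, B 1.477, C 49.920, D 1.081, E 1.147.
Webster allocation: A 1, B 1, C 51, D 1, E 1.
C has quota 49.920 (lower 49, upper 50) but receives 51 — outside the quota interval.

C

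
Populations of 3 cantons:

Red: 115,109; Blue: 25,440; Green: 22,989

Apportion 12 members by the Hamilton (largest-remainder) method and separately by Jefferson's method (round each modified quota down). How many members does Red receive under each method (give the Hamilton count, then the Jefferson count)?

8 and 9

Hamilton: Red 8, Blue 2, Green 2.
Jefferson: Red 9, Blue 2, Green 1.
Red gets 8 under Hamilton and 9 under Jefferson.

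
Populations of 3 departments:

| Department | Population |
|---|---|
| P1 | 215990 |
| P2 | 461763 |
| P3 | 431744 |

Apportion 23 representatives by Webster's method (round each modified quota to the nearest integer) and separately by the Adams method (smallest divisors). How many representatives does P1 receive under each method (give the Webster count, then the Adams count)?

4 and 5

Webster: P1 4, P2 10, P3 9.
Adams: P1 5, P2 9, P3 9.
P1 gets 4 under Webster and 5 under Adams.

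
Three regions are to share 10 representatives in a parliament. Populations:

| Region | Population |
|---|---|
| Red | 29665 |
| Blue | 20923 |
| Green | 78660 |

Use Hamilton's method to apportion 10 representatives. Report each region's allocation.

Red 2, Blue 2, Green 6

The standard divisor is 129248/10 ≈ 12924.8.
Standard quotas: Red 2.2952, Blue 1.6188, Green 6.0860.
Lower quotas: Red 2, Blue 1, Green 6 (sum 9, leaving 1 seat).
Remainders in descending order: Blue 0.6188, Red 0.2952, Green 0.0860.
The surplus seat goes to Blue.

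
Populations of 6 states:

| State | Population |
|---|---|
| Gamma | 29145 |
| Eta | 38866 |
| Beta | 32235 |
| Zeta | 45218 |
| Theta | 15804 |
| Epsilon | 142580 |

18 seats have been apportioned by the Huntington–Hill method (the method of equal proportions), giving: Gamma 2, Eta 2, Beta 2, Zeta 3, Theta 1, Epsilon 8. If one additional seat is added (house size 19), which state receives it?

Priority for the next seat is population ÷ (√(s·(s+1))).
Priorities: Gamma 11898.396, Eta 15866.978, Beta 13159.884, Zeta 13053.312, Theta 11175.116, Epsilon 16803.214.
Highest priority: Epsilon.

Epsilon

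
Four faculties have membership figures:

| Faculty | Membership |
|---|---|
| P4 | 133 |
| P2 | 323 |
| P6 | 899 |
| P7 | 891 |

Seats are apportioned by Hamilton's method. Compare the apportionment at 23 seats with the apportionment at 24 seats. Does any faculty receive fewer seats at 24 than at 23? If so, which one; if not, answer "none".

At 23 seats: P4 2, P2 3, P6 9, P7 9.
At 24 seats: P4 1, P2 3, P6 10, P7 10.
P4 drops from 2 to 1.

P4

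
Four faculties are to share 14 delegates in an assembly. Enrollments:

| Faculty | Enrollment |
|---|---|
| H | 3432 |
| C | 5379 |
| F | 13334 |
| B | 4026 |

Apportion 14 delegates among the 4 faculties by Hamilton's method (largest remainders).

H 2, C 3, F 7, B 2

The standard divisor is 26171/14 ≈ 1869.357.
Standard quotas: H 1.8359, C 2.8775, F 7.1329, B 2.1537.
Lower quotas: H 1, C 2, F 7, B 2 (sum 12, leaving 2 seats).
Remainders in descending order: C 0.8775, H 0.8359, B 0.1537, F 0.1329.
The surplus seats go to C, H.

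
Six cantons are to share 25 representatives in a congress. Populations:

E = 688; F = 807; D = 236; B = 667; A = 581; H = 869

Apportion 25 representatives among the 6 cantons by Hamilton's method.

E=4; F=5; D=2; B=4; A=4; H=6

Total 3848; standard divisor 3848/25 ≈ 153.92.
Standard quotas: E 4.470, F 5.243, D 1.533, B 4.333, A 3.775, H 5.646.
Lower quotas: E 4, F 5, D 1, B 4, A 3, H 5 (sum 22, leaving 3 seats).
Remainders in descending order: A 0.775, H 0.646, D 0.533, E 0.470, B 0.333, F 0.243.
The surplus seats go to A, H, D.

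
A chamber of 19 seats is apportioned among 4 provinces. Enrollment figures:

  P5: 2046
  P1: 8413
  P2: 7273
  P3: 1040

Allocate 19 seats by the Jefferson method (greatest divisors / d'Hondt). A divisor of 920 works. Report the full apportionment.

P5=2; P1=9; P2=7; P3=1

With modified divisor 920: modified quotas P5 2.224, P1 9.145, P2 7.905, P3 1.130.
Rounding down: P5 2, P1 9, P2 7, P3 1 (total 19).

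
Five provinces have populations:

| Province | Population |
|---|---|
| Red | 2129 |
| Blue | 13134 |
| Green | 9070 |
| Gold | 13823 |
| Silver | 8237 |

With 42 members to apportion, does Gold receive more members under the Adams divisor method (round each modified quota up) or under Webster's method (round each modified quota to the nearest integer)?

Webster

Adams: Red 2, Blue 12, Green 8, Gold 12, Silver 8.
Webster: Red 2, Blue 12, Green 8, Gold 13, Silver 7.
Gold gets 12 under Adams and 13 under Webster.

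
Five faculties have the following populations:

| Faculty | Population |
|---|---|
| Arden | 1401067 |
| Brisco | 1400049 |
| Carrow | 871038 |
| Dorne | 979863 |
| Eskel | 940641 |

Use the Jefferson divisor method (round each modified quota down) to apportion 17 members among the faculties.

Standard divisor 5592658/17 ≈ 328979.882; standard quotas: Arden 4.259, Brisco 4.256, Carrow 2.648, Dorne 2.978, Eskel 2.859.
Rounding down gives 4, 4, 2, 2, 2 = 14 seats, so the divisor must be adjusted.
With modified divisor 285300: modified quotas Arden 4.911, Brisco 4.907, Carrow 3.053, Dorne 3.435, Eskel 3.297.
Rounding down: Arden 4, Brisco 4, Carrow 3, Dorne 3, Eskel 3 (total 17).

Arden=4; Brisco=4; Carrow=3; Dorne=3; Eskel=3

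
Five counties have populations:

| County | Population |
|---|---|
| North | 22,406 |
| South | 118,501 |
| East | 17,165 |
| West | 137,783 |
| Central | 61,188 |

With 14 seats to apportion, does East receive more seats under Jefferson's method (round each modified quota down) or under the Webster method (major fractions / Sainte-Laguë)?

Jefferson: North 1, South 5, East 0, West 6, Central 2.
Webster: North 1, South 5, East 1, West 5, Central 2.
East gets 0 under Jefferson and 1 under Webster.

Webster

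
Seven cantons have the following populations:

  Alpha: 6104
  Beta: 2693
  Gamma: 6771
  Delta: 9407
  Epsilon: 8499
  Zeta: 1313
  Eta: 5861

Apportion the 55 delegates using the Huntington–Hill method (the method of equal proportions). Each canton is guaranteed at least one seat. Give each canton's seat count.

With divisor 746: modified quotas Alpha 8.182, Beta 3.610, Gamma 9.076, Delta 12.610, Epsilon 11.393, Zeta 1.760, Eta 7.857.
Geometric-mean thresholds: Alpha √(8·9)=8.485, Beta √(3·4)=3.464, Gamma √(9·10)=9.487, Delta √(12·13)=12.490, Epsilon √(11·12)=11.489, Zeta √(1·2)=1.414, Eta √(7·8)=7.483.
Each quota rounded against its threshold gives Alpha 8, Beta 4, Gamma 9, Delta 13, Epsilon 11, Zeta 2, Eta 8 (total 55).

Alpha: 8, Beta: 4, Gamma: 9, Delta: 13, Epsilon: 11, Zeta: 2, Eta: 8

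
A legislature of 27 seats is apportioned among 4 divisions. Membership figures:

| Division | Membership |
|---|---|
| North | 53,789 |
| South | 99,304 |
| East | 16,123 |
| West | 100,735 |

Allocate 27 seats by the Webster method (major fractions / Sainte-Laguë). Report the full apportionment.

North=5, South=10, East=2, West=10

Standard divisor 269951/27 ≈ 9998.185; standard quotas: North 5.380, South 9.932, East 1.613, West 10.075.
Rounding to the nearest integer gives North 5, South 10, East 2, West 10 — total 27, matching the house size, so no adjustment is needed.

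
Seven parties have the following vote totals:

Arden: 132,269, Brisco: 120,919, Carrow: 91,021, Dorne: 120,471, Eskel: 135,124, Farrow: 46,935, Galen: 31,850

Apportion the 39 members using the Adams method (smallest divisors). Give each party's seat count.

Arden 7; Brisco 7; Carrow 5; Dorne 7; Eskel 8; Farrow 3; Galen 2

Standard divisor 678589/39 ≈ 17399.718; standard quotas: Arden 7.602, Brisco 6.949, Carrow 5.231, Dorne 6.924, Eskel 7.766, Farrow 2.697, Galen 1.830.
Rounding up gives 8, 7, 6, 7, 8, 3, 2 = 41 seats, so the divisor must be adjusted.
With modified divisor 19100: modified quotas Arden 6.925, Brisco 6.331, Carrow 4.765, Dorne 6.307, Eskel 7.075, Farrow 2.457, Galen 1.668.
Rounding up: Arden 7, Brisco 7, Carrow 5, Dorne 7, Eskel 8, Farrow 3, Galen 2 (total 39).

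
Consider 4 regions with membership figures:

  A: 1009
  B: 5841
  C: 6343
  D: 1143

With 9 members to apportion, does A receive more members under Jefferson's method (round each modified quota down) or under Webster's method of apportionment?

Webster

Jefferson: A 0, B 4, C 5, D 0.
Webster: A 1, B 3, C 4, D 1.
A gets 0 under Jefferson and 1 under Webster.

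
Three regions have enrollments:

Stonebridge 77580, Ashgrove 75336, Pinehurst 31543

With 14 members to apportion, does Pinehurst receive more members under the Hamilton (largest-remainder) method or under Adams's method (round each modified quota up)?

Adams

Hamilton: Stonebridge 6, Ashgrove 6, Pinehurst 2.
Adams: Stonebridge 6, Ashgrove 5, Pinehurst 3.
Pinehurst gets 2 under Hamilton and 3 under Adams.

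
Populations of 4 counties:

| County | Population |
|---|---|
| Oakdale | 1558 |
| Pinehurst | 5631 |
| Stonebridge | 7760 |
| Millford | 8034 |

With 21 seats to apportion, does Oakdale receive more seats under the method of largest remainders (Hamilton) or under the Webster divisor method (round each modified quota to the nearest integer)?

Hamilton: Oakdale 2, Pinehurst 5, Stonebridge 7, Millford 7.
Webster: Oakdale 1, Pinehurst 5, Stonebridge 7, Millford 8.
Oakdale gets 2 under Hamilton and 1 under Webster.

Hamilton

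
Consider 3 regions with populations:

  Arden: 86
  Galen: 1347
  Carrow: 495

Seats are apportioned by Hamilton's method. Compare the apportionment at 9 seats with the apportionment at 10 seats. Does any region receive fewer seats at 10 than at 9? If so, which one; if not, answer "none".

At 9 seats: Arden 1, Galen 6, Carrow 2.
At 10 seats: Arden 0, Galen 7, Carrow 3.
Arden drops from 1 to 0.

Arden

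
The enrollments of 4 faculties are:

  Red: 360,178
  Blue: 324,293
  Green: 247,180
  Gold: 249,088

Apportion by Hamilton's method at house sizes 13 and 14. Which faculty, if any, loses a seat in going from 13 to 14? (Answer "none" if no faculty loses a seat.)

At 13 seats: Red 4, Blue 3, Green 3, Gold 3.
At 14 seats: Red 4, Blue 4, Green 3, Gold 3.
No faculty's allocation decreased.

none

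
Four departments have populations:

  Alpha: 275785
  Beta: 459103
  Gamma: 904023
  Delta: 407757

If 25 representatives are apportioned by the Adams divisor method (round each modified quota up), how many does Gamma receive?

Standard divisor 2046668/25 ≈ 81866.72; standard quotas: Alpha 3.369, Beta 5.608, Gamma 11.043, Delta 4.981.
Rounding up gives 4, 6, 12, 5 = 27 seats, so the divisor must be adjusted.
With modified divisor 91100: modified quotas Alpha 3.027, Beta 5.040, Gamma 9.923, Delta 4.476.
Rounding up: Alpha 4, Beta 6, Gamma 10, Delta 5 (total 25).
Gamma receives 10.

10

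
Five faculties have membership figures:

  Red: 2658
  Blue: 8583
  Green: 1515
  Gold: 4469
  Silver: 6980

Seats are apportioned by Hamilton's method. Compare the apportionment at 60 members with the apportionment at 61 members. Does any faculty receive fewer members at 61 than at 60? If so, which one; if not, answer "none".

none

At 60 seats: Red 7, Blue 21, Green 4, Gold 11, Silver 17.
At 61 seats: Red 7, Blue 22, Green 4, Gold 11, Silver 17.
No faculty's allocation decreased.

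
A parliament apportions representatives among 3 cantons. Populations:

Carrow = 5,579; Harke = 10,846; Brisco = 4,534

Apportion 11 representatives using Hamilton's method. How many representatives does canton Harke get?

Total 20959; standard divisor 20959/11 ≈ 1905.364.
Standard quotas: Carrow 2.9281, Harke 5.6924, Brisco 2.3796.
Lower quotas: Carrow 2, Harke 5, Brisco 2 (sum 9, leaving 2 seats).
Remainders in descending order: Carrow 0.9281, Harke 0.6924, Brisco 0.3796.
Largest remainders: Carrow, Harke receive the extra seats.
Harke receives 6.

6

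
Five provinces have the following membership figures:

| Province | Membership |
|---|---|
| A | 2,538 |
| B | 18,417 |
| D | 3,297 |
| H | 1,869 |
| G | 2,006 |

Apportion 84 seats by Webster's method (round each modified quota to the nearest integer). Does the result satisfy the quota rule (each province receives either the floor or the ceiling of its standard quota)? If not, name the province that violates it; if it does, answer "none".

Standard quotas: A 7.580, B 55.002, D 9.846, H 5.582, G 5.991.
Webster allocation: A 8, B 54, D 10, H 6, G 6.
B has quota 55.002 (lower 55, upper 56) but receives 54 — outside the quota interval.

B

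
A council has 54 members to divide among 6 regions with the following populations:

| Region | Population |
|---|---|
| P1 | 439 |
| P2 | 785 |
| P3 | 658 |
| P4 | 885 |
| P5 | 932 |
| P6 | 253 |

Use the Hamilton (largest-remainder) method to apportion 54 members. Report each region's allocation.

Total 3952; standard divisor 3952/54 ≈ 73.185.
Standard quotas: P1 5.998, P2 10.726, P3 8.991, P4 12.093, P5 12.735, P6 3.457.
Lower quotas: P1 5, P2 10, P3 8, P4 12, P5 12, P6 3 (sum 50, leaving 4 seats).
Remainders in descending order: P1 0.998, P3 0.991, P5 0.735, P2 0.726, P6 0.457, P4 0.093.
Largest remainders: P1, P3, P5, P2 receive the extra seats.

P1 6, P2 11, P3 9, P4 12, P5 13, P6 3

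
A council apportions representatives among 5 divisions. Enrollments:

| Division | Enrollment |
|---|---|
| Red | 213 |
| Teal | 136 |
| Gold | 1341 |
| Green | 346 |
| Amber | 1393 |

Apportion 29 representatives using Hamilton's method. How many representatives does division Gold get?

11

Standard divisor: 3429 ÷ 29 ≈ 118.241.
Standard quotas: Red 1.801, Teal 1.150, Gold 11.341, Green 2.926, Amber 11.781.
Lower quotas: Red 1, Teal 1, Gold 11, Green 2, Amber 11 (sum 26, leaving 3 seats).
Remainders in descending order: Green 0.926, Red 0.801, Amber 0.781, Gold 0.341, Teal 0.150.
The surplus seats go to Green, Red, Amber.
Gold receives 11.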